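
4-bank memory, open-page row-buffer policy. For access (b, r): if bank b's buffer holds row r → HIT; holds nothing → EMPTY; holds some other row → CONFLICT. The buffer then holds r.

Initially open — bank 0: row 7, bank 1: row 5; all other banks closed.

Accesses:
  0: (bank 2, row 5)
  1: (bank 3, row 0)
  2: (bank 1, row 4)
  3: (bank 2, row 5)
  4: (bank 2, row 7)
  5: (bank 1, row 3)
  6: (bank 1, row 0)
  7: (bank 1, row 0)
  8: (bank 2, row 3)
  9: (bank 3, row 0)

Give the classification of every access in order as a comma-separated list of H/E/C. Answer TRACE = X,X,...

TRACE = E,E,C,H,C,C,C,H,C,H

#0 (2,5) E
#1 (3,0) E
#2 (1,4) C  (was 5)
#3 (2,5) H  (was 5)
#4 (2,7) C  (was 5)
#5 (1,3) C  (was 4)
#6 (1,0) C  (was 3)
#7 (1,0) H  (was 0)
#8 (2,3) C  (was 7)
#9 (3,0) H  (was 0)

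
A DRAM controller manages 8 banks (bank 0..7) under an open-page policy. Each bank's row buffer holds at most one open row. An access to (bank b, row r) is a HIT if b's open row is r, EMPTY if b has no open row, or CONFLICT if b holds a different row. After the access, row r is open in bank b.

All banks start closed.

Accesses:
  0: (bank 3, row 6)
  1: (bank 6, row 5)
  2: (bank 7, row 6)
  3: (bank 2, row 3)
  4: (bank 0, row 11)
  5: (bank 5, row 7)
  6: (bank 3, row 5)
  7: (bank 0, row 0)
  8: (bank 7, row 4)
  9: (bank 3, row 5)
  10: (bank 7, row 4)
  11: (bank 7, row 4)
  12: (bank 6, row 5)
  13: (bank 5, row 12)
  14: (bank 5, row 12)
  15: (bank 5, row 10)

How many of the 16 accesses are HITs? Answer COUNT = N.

COUNT = 5

#0 (3,6) E
#1 (6,5) E
#2 (7,6) E
#3 (2,3) E
#4 (0,11) E
#5 (5,7) E
#6 (3,5) C  (was 6)
#7 (0,0) C  (was 11)
#8 (7,4) C  (was 6)
#9 (3,5) H  (was 5)
#10 (7,4) H  (was 4)
#11 (7,4) H  (was 4)
#12 (6,5) H  (was 5)
#13 (5,12) C  (was 7)
#14 (5,12) H  (was 12)
#15 (5,10) C  (was 12)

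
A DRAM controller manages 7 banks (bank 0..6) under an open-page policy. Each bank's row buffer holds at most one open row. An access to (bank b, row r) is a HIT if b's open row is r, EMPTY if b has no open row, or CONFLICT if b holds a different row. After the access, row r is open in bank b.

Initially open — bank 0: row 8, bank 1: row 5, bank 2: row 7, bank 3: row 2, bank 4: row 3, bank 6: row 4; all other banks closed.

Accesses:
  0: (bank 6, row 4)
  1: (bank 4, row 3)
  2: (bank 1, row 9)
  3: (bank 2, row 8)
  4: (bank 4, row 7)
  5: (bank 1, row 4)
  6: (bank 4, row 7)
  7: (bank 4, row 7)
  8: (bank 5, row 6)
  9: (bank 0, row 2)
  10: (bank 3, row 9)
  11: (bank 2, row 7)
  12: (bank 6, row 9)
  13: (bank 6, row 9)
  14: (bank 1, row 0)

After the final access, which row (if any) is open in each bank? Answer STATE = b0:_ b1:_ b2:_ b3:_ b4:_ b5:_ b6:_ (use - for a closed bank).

  [0] b6 r4: had r4 ⇒ H
  [1] b4 r3: had r3 ⇒ H
  [2] b1 r9: had r5 ⇒ C
  [3] b2 r8: had r7 ⇒ C
  [4] b4 r7: had r3 ⇒ C
  [5] b1 r4: had r9 ⇒ C
  [6] b4 r7: had r7 ⇒ H
  [7] b4 r7: had r7 ⇒ H
  [8] b5 r6: no row ⇒ E
  [9] b0 r2: had r8 ⇒ C
  [10] b3 r9: had r2 ⇒ C
  [11] b2 r7: had r8 ⇒ C
  [12] b6 r9: had r4 ⇒ C
  [13] b6 r9: had r9 ⇒ H
  [14] b1 r0: had r4 ⇒ C

STATE = b0:2 b1:0 b2:7 b3:9 b4:7 b5:6 b6:9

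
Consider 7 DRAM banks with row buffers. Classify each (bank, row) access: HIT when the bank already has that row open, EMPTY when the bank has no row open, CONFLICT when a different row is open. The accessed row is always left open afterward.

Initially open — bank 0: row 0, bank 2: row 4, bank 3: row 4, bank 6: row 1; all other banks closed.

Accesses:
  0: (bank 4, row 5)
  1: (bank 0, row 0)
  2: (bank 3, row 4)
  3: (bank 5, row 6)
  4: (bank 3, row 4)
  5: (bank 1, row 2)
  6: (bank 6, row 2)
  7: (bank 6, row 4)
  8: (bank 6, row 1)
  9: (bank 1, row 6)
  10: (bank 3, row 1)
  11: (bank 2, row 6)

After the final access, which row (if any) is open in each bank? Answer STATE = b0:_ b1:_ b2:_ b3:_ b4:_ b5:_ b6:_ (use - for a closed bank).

STATE = b0:0 b1:6 b2:6 b3:1 b4:5 b5:6 b6:1

0: bank 4 row 5 — prev None → EMPTY
1: bank 0 row 0 — prev 0 → HIT
2: bank 3 row 4 — prev 4 → HIT
3: bank 5 row 6 — prev None → EMPTY
4: bank 3 row 4 — prev 4 → HIT
5: bank 1 row 2 — prev None → EMPTY
6: bank 6 row 2 — prev 1 → CONFLICT
7: bank 6 row 4 — prev 2 → CONFLICT
8: bank 6 row 1 — prev 4 → CONFLICT
9: bank 1 row 6 — prev 2 → CONFLICT
10: bank 3 row 1 — prev 4 → CONFLICT
11: bank 2 row 6 — prev 4 → CONFLICT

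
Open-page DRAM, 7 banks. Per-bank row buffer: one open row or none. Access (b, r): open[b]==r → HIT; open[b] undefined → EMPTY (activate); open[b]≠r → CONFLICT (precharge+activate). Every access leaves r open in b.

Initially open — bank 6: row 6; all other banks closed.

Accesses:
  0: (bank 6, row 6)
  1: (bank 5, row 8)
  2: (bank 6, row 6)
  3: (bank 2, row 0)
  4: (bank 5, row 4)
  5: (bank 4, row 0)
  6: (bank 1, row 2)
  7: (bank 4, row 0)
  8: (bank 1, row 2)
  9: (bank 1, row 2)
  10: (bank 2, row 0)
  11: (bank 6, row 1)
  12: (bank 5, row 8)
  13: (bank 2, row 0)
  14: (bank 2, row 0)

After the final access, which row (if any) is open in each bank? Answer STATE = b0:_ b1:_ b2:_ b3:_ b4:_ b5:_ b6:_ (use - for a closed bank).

STATE = b0:- b1:2 b2:0 b3:- b4:0 b5:8 b6:1

  [0] b6 r6: had r6 ⇒ H
  [1] b5 r8: no row ⇒ E
  [2] b6 r6: had r6 ⇒ H
  [3] b2 r0: no row ⇒ E
  [4] b5 r4: had r8 ⇒ C
  [5] b4 r0: no row ⇒ E
  [6] b1 r2: no row ⇒ E
  [7] b4 r0: had r0 ⇒ H
  [8] b1 r2: had r2 ⇒ H
  [9] b1 r2: had r2 ⇒ H
  [10] b2 r0: had r0 ⇒ H
  [11] b6 r1: had r6 ⇒ C
  [12] b5 r8: had r4 ⇒ C
  [13] b2 r0: had r0 ⇒ H
  [14] b2 r0: had r0 ⇒ H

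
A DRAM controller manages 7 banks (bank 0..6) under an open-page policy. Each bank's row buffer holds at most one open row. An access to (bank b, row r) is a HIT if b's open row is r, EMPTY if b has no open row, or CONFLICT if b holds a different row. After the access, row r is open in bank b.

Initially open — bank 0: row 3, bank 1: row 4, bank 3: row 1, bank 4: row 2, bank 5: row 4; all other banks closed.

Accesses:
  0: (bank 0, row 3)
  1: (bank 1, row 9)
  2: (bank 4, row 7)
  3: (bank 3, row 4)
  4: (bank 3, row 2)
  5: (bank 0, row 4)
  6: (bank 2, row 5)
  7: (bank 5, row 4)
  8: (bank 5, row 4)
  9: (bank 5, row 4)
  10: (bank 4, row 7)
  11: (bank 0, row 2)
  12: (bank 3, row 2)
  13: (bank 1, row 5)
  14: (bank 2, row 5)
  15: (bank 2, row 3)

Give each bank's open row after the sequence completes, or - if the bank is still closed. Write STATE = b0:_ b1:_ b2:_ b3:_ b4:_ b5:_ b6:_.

STATE = b0:2 b1:5 b2:3 b3:2 b4:7 b5:4 b6:-

step 0: bank0 3->3 [HIT]
step 1: bank1 4->9 [CONFLICT]
step 2: bank4 2->7 [CONFLICT]
step 3: bank3 1->4 [CONFLICT]
step 4: bank3 4->2 [CONFLICT]
step 5: bank0 3->4 [CONFLICT]
step 6: bank2 None->5 [EMPTY]
step 7: bank5 4->4 [HIT]
step 8: bank5 4->4 [HIT]
step 9: bank5 4->4 [HIT]
step 10: bank4 7->7 [HIT]
step 11: bank0 4->2 [CONFLICT]
step 12: bank3 2->2 [HIT]
step 13: bank1 9->5 [CONFLICT]
step 14: bank2 5->5 [HIT]
step 15: bank2 5->3 [CONFLICT]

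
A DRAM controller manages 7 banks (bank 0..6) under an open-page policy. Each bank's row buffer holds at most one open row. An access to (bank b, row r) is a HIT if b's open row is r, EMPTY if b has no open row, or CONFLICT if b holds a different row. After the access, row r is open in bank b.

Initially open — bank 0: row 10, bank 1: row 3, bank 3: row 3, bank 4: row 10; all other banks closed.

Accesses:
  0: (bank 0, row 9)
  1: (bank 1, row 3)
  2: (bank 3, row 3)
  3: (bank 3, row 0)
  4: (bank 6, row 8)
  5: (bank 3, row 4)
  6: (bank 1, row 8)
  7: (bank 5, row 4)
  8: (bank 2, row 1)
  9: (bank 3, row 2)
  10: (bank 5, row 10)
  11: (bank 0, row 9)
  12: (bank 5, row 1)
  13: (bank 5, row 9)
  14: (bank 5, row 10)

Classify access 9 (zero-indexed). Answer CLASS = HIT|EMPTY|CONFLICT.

CLASS = CONFLICT

step 0: bank0 10->9 [CONFLICT]
step 1: bank1 3->3 [HIT]
step 2: bank3 3->3 [HIT]
step 3: bank3 3->0 [CONFLICT]
step 4: bank6 None->8 [EMPTY]
step 5: bank3 0->4 [CONFLICT]
step 6: bank1 3->8 [CONFLICT]
step 7: bank5 None->4 [EMPTY]
step 8: bank2 None->1 [EMPTY]
step 9: bank3 4->2 [CONFLICT]
step 10: bank5 4->10 [CONFLICT]
step 11: bank0 9->9 [HIT]
step 12: bank5 10->1 [CONFLICT]
step 13: bank5 1->9 [CONFLICT]
step 14: bank5 9->10 [CONFLICT]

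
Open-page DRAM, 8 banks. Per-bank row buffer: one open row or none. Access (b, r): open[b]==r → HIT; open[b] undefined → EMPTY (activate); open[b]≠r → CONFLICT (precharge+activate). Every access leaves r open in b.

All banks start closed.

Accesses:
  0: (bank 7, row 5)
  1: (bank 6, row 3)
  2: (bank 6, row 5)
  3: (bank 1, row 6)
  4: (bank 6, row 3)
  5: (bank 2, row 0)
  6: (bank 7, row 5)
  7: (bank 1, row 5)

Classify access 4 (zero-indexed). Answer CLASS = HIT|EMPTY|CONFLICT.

CLASS = CONFLICT

  [0] b7 r5: no row ⇒ E
  [1] b6 r3: no row ⇒ E
  [2] b6 r5: had r3 ⇒ C
  [3] b1 r6: no row ⇒ E
  [4] b6 r3: had r5 ⇒ C
  [5] b2 r0: no row ⇒ E
  [6] b7 r5: had r5 ⇒ H
  [7] b1 r5: had r6 ⇒ C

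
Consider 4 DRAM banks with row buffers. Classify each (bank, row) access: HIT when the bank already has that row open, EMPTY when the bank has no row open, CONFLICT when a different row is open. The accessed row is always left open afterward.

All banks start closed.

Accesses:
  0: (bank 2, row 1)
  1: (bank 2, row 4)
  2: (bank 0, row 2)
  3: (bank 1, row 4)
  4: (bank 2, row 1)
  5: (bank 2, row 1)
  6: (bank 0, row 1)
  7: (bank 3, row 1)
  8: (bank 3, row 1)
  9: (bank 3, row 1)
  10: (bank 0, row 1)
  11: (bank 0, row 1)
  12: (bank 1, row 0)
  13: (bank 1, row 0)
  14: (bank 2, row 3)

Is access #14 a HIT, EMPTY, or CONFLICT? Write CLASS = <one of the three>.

step 0: bank2 None->1 [EMPTY]
step 1: bank2 1->4 [CONFLICT]
step 2: bank0 None->2 [EMPTY]
step 3: bank1 None->4 [EMPTY]
step 4: bank2 4->1 [CONFLICT]
step 5: bank2 1->1 [HIT]
step 6: bank0 2->1 [CONFLICT]
step 7: bank3 None->1 [EMPTY]
step 8: bank3 1->1 [HIT]
step 9: bank3 1->1 [HIT]
step 10: bank0 1->1 [HIT]
step 11: bank0 1->1 [HIT]
step 12: bank1 4->0 [CONFLICT]
step 13: bank1 0->0 [HIT]
step 14: bank2 1->3 [CONFLICT]

CLASS = CONFLICT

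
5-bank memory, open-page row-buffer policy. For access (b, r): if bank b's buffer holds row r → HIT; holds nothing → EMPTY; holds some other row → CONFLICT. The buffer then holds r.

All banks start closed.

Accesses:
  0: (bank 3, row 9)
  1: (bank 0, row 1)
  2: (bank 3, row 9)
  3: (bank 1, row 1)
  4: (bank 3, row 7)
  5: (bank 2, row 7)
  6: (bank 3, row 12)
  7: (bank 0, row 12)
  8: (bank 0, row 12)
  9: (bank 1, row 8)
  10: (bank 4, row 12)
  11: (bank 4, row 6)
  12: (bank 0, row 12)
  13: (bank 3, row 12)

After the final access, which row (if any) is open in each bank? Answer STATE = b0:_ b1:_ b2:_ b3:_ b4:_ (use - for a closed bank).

0: bank 3 row 9 — prev None → EMPTY
1: bank 0 row 1 — prev None → EMPTY
2: bank 3 row 9 — prev 9 → HIT
3: bank 1 row 1 — prev None → EMPTY
4: bank 3 row 7 — prev 9 → CONFLICT
5: bank 2 row 7 — prev None → EMPTY
6: bank 3 row 12 — prev 7 → CONFLICT
7: bank 0 row 12 — prev 1 → CONFLICT
8: bank 0 row 12 — prev 12 → HIT
9: bank 1 row 8 — prev 1 → CONFLICT
10: bank 4 row 12 — prev None → EMPTY
11: bank 4 row 6 — prev 12 → CONFLICT
12: bank 0 row 12 — prev 12 → HIT
13: bank 3 row 12 — prev 12 → HIT

STATE = b0:12 b1:8 b2:7 b3:12 b4:6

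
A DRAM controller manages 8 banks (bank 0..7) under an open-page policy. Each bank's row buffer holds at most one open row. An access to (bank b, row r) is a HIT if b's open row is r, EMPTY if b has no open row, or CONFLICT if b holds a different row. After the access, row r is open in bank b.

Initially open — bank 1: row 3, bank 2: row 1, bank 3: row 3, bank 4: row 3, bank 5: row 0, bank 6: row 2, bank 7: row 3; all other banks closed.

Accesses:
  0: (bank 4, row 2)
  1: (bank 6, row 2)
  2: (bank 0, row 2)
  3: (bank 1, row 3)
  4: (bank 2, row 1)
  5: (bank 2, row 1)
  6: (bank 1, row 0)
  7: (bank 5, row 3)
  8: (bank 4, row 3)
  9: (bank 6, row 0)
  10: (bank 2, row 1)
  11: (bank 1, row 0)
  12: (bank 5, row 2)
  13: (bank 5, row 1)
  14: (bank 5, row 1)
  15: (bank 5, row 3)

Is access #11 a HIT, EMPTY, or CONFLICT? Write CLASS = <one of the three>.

step 0: bank4 3->2 [CONFLICT]
step 1: bank6 2->2 [HIT]
step 2: bank0 None->2 [EMPTY]
step 3: bank1 3->3 [HIT]
step 4: bank2 1->1 [HIT]
step 5: bank2 1->1 [HIT]
step 6: bank1 3->0 [CONFLICT]
step 7: bank5 0->3 [CONFLICT]
step 8: bank4 2->3 [CONFLICT]
step 9: bank6 2->0 [CONFLICT]
step 10: bank2 1->1 [HIT]
step 11: bank1 0->0 [HIT]
step 12: bank5 3->2 [CONFLICT]
step 13: bank5 2->1 [CONFLICT]
step 14: bank5 1->1 [HIT]
step 15: bank5 1->3 [CONFLICT]

CLASS = HIT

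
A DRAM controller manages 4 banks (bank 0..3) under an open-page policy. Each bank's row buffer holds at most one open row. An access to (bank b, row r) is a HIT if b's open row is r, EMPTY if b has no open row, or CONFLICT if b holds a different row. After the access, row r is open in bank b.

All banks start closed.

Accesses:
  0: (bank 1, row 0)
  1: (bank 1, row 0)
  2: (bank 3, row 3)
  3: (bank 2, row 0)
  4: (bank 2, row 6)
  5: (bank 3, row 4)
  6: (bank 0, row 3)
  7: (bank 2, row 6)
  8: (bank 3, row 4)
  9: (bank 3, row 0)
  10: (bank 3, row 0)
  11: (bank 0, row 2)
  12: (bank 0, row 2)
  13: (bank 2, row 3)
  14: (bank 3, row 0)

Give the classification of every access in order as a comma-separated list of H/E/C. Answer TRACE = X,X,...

  [0] b1 r0: no row ⇒ E
  [1] b1 r0: had r0 ⇒ H
  [2] b3 r3: no row ⇒ E
  [3] b2 r0: no row ⇒ E
  [4] b2 r6: had r0 ⇒ C
  [5] b3 r4: had r3 ⇒ C
  [6] b0 r3: no row ⇒ E
  [7] b2 r6: had r6 ⇒ H
  [8] b3 r4: had r4 ⇒ H
  [9] b3 r0: had r4 ⇒ C
  [10] b3 r0: had r0 ⇒ H
  [11] b0 r2: had r3 ⇒ C
  [12] b0 r2: had r2 ⇒ H
  [13] b2 r3: had r6 ⇒ C
  [14] b3 r0: had r0 ⇒ H

TRACE = E,H,E,E,C,C,E,H,H,C,H,C,H,C,H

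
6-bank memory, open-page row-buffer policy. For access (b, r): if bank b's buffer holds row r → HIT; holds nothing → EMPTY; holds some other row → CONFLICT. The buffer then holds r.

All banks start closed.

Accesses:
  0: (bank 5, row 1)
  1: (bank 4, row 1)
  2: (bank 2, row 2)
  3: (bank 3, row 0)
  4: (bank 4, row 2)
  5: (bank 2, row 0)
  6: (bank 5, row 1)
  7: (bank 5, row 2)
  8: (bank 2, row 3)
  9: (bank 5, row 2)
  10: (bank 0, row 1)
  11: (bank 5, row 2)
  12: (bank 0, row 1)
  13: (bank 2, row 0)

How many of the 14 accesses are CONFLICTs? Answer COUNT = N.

step 0: bank5 None->1 [EMPTY]
step 1: bank4 None->1 [EMPTY]
step 2: bank2 None->2 [EMPTY]
step 3: bank3 None->0 [EMPTY]
step 4: bank4 1->2 [CONFLICT]
step 5: bank2 2->0 [CONFLICT]
step 6: bank5 1->1 [HIT]
step 7: bank5 1->2 [CONFLICT]
step 8: bank2 0->3 [CONFLICT]
step 9: bank5 2->2 [HIT]
step 10: bank0 None->1 [EMPTY]
step 11: bank5 2->2 [HIT]
step 12: bank0 1->1 [HIT]
step 13: bank2 3->0 [CONFLICT]

COUNT = 5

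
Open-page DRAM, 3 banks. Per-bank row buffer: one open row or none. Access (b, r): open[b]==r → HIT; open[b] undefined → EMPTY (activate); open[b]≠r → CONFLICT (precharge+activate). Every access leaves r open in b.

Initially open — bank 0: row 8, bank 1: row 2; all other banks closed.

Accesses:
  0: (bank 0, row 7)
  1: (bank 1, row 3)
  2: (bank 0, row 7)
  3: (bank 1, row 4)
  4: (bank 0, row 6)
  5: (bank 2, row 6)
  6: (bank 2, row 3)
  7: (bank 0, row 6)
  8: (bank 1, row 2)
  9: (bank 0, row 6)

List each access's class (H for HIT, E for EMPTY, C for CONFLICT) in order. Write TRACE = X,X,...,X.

TRACE = C,C,H,C,C,E,C,H,C,H

step 0: bank0 8->7 [CONFLICT]
step 1: bank1 2->3 [CONFLICT]
step 2: bank0 7->7 [HIT]
step 3: bank1 3->4 [CONFLICT]
step 4: bank0 7->6 [CONFLICT]
step 5: bank2 None->6 [EMPTY]
step 6: bank2 6->3 [CONFLICT]
step 7: bank0 6->6 [HIT]
step 8: bank1 4->2 [CONFLICT]
step 9: bank0 6->6 [HIT]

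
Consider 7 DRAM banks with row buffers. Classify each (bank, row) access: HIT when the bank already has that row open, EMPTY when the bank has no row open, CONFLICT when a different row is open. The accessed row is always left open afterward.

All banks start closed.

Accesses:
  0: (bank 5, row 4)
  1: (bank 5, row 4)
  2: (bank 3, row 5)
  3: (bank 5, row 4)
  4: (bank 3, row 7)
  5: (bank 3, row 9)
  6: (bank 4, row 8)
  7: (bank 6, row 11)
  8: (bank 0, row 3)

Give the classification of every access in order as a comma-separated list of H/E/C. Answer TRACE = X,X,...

  [0] b5 r4: no row ⇒ E
  [1] b5 r4: had r4 ⇒ H
  [2] b3 r5: no row ⇒ E
  [3] b5 r4: had r4 ⇒ H
  [4] b3 r7: had r5 ⇒ C
  [5] b3 r9: had r7 ⇒ C
  [6] b4 r8: no row ⇒ E
  [7] b6 r11: no row ⇒ E
  [8] b0 r3: no row ⇒ E

TRACE = E,H,E,H,C,C,E,E,E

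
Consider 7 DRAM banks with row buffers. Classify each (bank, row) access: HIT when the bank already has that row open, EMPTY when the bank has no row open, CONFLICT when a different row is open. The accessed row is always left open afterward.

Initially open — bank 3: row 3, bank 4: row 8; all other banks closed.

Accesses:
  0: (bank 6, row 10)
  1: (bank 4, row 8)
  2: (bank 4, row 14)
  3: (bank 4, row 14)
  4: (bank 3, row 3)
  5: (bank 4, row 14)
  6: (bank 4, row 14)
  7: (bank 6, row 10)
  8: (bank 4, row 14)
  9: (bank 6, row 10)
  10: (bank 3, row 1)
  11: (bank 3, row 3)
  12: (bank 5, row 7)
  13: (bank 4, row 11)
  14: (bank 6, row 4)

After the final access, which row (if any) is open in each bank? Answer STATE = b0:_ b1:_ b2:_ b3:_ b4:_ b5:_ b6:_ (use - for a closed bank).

STATE = b0:- b1:- b2:- b3:3 b4:11 b5:7 b6:4

0: bank 6 row 10 — prev None → EMPTY
1: bank 4 row 8 — prev 8 → HIT
2: bank 4 row 14 — prev 8 → CONFLICT
3: bank 4 row 14 — prev 14 → HIT
4: bank 3 row 3 — prev 3 → HIT
5: bank 4 row 14 — prev 14 → HIT
6: bank 4 row 14 — prev 14 → HIT
7: bank 6 row 10 — prev 10 → HIT
8: bank 4 row 14 — prev 14 → HIT
9: bank 6 row 10 — prev 10 → HIT
10: bank 3 row 1 — prev 3 → CONFLICT
11: bank 3 row 3 — prev 1 → CONFLICT
12: bank 5 row 7 — prev None → EMPTY
13: bank 4 row 11 — prev 14 → CONFLICT
14: bank 6 row 4 — prev 10 → CONFLICT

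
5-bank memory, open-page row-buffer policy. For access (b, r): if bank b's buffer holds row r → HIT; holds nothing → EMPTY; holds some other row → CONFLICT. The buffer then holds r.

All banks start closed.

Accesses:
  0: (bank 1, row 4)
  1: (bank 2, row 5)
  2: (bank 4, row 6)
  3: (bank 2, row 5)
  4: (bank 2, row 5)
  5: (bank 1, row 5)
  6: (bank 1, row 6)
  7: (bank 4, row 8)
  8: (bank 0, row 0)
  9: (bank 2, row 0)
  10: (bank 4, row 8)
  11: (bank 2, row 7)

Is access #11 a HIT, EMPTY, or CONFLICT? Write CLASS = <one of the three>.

CLASS = CONFLICT

0: bank 1 row 4 — prev None → EMPTY
1: bank 2 row 5 — prev None → EMPTY
2: bank 4 row 6 — prev None → EMPTY
3: bank 2 row 5 — prev 5 → HIT
4: bank 2 row 5 — prev 5 → HIT
5: bank 1 row 5 — prev 4 → CONFLICT
6: bank 1 row 6 — prev 5 → CONFLICT
7: bank 4 row 8 — prev 6 → CONFLICT
8: bank 0 row 0 — prev None → EMPTY
9: bank 2 row 0 — prev 5 → CONFLICT
10: bank 4 row 8 — prev 8 → HIT
11: bank 2 row 7 — prev 0 → CONFLICT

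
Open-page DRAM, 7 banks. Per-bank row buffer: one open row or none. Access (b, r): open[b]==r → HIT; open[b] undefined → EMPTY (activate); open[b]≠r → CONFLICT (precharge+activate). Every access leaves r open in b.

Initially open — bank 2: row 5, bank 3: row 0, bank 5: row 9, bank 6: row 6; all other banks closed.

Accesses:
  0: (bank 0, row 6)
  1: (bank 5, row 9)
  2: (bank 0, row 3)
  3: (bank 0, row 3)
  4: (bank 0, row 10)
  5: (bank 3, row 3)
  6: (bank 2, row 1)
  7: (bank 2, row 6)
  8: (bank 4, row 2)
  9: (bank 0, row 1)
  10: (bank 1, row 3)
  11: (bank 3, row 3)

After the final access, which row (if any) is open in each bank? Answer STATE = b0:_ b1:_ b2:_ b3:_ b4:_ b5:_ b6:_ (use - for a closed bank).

STATE = b0:1 b1:3 b2:6 b3:3 b4:2 b5:9 b6:6

0: bank 0 row 6 — prev None → EMPTY
1: bank 5 row 9 — prev 9 → HIT
2: bank 0 row 3 — prev 6 → CONFLICT
3: bank 0 row 3 — prev 3 → HIT
4: bank 0 row 10 — prev 3 → CONFLICT
5: bank 3 row 3 — prev 0 → CONFLICT
6: bank 2 row 1 — prev 5 → CONFLICT
7: bank 2 row 6 — prev 1 → CONFLICT
8: bank 4 row 2 — prev None → EMPTY
9: bank 0 row 1 — prev 10 → CONFLICT
10: bank 1 row 3 — prev None → EMPTY
11: bank 3 row 3 — prev 3 → HIT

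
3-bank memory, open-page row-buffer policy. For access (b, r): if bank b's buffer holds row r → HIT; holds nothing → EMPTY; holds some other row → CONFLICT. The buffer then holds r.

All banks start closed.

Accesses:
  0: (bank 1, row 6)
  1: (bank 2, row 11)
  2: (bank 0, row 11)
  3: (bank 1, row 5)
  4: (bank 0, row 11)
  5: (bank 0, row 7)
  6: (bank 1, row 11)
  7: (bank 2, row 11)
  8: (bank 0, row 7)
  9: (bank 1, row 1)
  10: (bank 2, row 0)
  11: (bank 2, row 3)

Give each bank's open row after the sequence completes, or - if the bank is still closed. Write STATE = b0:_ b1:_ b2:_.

STATE = b0:7 b1:1 b2:3

step 0: bank1 None->6 [EMPTY]
step 1: bank2 None->11 [EMPTY]
step 2: bank0 None->11 [EMPTY]
step 3: bank1 6->5 [CONFLICT]
step 4: bank0 11->11 [HIT]
step 5: bank0 11->7 [CONFLICT]
step 6: bank1 5->11 [CONFLICT]
step 7: bank2 11->11 [HIT]
step 8: bank0 7->7 [HIT]
step 9: bank1 11->1 [CONFLICT]
step 10: bank2 11->0 [CONFLICT]
step 11: bank2 0->3 [CONFLICT]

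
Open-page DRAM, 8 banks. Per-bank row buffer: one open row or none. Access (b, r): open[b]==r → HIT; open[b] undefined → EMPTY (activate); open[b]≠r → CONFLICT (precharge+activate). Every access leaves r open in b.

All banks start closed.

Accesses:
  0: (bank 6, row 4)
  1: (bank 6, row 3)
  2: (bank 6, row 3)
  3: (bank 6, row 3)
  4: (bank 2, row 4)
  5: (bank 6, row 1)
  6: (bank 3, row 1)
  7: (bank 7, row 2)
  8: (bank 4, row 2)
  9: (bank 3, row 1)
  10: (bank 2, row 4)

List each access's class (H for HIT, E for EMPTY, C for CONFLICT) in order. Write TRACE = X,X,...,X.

#0 (6,4) E
#1 (6,3) C  (was 4)
#2 (6,3) H  (was 3)
#3 (6,3) H  (was 3)
#4 (2,4) E
#5 (6,1) C  (was 3)
#6 (3,1) E
#7 (7,2) E
#8 (4,2) E
#9 (3,1) H  (was 1)
#10 (2,4) H  (was 4)

TRACE = E,C,H,H,E,C,E,E,E,H,H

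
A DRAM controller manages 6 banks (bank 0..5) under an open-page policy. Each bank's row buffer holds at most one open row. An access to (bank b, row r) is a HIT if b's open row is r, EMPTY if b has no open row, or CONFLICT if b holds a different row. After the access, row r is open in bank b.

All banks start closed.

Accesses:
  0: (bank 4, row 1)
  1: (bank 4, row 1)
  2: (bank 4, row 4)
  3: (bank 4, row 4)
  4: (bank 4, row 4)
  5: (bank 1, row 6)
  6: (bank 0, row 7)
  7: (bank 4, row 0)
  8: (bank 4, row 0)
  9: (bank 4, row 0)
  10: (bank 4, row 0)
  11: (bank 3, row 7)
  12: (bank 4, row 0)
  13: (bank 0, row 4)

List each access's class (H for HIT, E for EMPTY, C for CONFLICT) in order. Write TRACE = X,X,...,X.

#0 (4,1) E
#1 (4,1) H  (was 1)
#2 (4,4) C  (was 1)
#3 (4,4) H  (was 4)
#4 (4,4) H  (was 4)
#5 (1,6) E
#6 (0,7) E
#7 (4,0) C  (was 4)
#8 (4,0) H  (was 0)
#9 (4,0) H  (was 0)
#10 (4,0) H  (was 0)
#11 (3,7) E
#12 (4,0) H  (was 0)
#13 (0,4) C  (was 7)

TRACE = E,H,C,H,H,E,E,C,H,H,H,E,H,C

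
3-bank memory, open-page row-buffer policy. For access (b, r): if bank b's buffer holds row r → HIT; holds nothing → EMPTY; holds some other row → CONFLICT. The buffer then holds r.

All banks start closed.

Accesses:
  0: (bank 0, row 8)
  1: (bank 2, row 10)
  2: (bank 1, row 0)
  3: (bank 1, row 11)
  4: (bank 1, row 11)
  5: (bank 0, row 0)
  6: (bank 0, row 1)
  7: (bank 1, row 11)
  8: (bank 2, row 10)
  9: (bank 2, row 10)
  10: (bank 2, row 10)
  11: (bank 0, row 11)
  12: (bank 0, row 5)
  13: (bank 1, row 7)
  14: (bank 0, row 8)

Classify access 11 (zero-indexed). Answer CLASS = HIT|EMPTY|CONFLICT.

CLASS = CONFLICT

#0 (0,8) E
#1 (2,10) E
#2 (1,0) E
#3 (1,11) C  (was 0)
#4 (1,11) H  (was 11)
#5 (0,0) C  (was 8)
#6 (0,1) C  (was 0)
#7 (1,11) H  (was 11)
#8 (2,10) H  (was 10)
#9 (2,10) H  (was 10)
#10 (2,10) H  (was 10)
#11 (0,11) C  (was 1)
#12 (0,5) C  (was 11)
#13 (1,7) C  (was 11)
#14 (0,8) C  (was 5)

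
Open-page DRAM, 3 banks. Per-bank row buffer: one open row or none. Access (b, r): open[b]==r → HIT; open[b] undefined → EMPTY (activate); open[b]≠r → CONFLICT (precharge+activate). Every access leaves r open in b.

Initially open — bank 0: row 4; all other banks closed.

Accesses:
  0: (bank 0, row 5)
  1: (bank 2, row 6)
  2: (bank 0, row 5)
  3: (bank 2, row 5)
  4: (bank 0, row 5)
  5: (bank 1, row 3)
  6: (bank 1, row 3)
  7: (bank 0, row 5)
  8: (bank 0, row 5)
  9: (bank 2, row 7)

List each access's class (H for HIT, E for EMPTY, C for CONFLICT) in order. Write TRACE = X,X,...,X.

#0 (0,5) C  (was 4)
#1 (2,6) E
#2 (0,5) H  (was 5)
#3 (2,5) C  (was 6)
#4 (0,5) H  (was 5)
#5 (1,3) E
#6 (1,3) H  (was 3)
#7 (0,5) H  (was 5)
#8 (0,5) H  (was 5)
#9 (2,7) C  (was 5)

TRACE = C,E,H,C,H,E,H,H,H,C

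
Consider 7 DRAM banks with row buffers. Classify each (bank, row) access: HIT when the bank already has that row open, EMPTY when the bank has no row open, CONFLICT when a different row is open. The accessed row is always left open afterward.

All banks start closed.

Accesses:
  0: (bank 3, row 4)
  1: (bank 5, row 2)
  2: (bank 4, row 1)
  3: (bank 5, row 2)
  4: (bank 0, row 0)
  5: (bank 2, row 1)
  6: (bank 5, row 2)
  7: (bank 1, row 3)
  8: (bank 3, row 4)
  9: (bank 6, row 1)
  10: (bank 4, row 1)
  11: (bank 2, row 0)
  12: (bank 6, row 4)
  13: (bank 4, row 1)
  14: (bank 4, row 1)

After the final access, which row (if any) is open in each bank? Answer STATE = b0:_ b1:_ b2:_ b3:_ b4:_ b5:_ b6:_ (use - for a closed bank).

  [0] b3 r4: no row ⇒ E
  [1] b5 r2: no row ⇒ E
  [2] b4 r1: no row ⇒ E
  [3] b5 r2: had r2 ⇒ H
  [4] b0 r0: no row ⇒ E
  [5] b2 r1: no row ⇒ E
  [6] b5 r2: had r2 ⇒ H
  [7] b1 r3: no row ⇒ E
  [8] b3 r4: had r4 ⇒ H
  [9] b6 r1: no row ⇒ E
  [10] b4 r1: had r1 ⇒ H
  [11] b2 r0: had r1 ⇒ C
  [12] b6 r4: had r1 ⇒ C
  [13] b4 r1: had r1 ⇒ H
  [14] b4 r1: had r1 ⇒ H

STATE = b0:0 b1:3 b2:0 b3:4 b4:1 b5:2 b6:4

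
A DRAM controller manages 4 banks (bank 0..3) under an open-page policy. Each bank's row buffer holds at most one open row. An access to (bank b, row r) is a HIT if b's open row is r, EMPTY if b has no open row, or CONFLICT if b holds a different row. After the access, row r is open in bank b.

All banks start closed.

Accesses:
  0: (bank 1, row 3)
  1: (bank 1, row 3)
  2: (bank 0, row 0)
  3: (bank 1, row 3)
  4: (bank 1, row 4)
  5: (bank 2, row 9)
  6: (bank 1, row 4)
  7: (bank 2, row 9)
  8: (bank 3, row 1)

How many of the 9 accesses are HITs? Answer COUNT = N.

step 0: bank1 None->3 [EMPTY]
step 1: bank1 3->3 [HIT]
step 2: bank0 None->0 [EMPTY]
step 3: bank1 3->3 [HIT]
step 4: bank1 3->4 [CONFLICT]
step 5: bank2 None->9 [EMPTY]
step 6: bank1 4->4 [HIT]
step 7: bank2 9->9 [HIT]
step 8: bank3 None->1 [EMPTY]

COUNT = 4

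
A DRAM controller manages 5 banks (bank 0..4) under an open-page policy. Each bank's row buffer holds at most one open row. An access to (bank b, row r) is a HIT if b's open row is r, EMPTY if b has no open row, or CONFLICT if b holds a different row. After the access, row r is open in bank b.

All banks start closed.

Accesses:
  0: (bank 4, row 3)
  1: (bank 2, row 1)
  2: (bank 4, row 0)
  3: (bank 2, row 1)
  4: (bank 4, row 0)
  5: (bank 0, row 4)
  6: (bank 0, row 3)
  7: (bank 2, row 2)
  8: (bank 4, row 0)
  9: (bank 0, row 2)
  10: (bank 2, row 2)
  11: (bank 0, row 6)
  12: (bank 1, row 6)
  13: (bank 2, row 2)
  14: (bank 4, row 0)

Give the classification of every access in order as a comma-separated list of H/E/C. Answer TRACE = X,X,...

  [0] b4 r3: no row ⇒ E
  [1] b2 r1: no row ⇒ E
  [2] b4 r0: had r3 ⇒ C
  [3] b2 r1: had r1 ⇒ H
  [4] b4 r0: had r0 ⇒ H
  [5] b0 r4: no row ⇒ E
  [6] b0 r3: had r4 ⇒ C
  [7] b2 r2: had r1 ⇒ C
  [8] b4 r0: had r0 ⇒ H
  [9] b0 r2: had r3 ⇒ C
  [10] b2 r2: had r2 ⇒ H
  [11] b0 r6: had r2 ⇒ C
  [12] b1 r6: no row ⇒ E
  [13] b2 r2: had r2 ⇒ H
  [14] b4 r0: had r0 ⇒ H

TRACE = E,E,C,H,H,E,C,C,H,C,H,C,E,H,H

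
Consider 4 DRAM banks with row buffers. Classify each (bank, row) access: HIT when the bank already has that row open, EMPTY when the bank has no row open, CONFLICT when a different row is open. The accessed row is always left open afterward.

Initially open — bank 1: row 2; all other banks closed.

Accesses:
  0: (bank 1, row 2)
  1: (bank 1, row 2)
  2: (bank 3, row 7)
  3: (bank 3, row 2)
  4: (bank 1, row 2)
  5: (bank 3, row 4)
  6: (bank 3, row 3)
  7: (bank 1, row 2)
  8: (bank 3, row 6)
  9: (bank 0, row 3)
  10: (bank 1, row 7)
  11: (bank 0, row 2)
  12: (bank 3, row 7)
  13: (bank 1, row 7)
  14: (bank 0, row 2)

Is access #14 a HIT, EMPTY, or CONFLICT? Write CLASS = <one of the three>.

CLASS = HIT

step 0: bank1 2->2 [HIT]
step 1: bank1 2->2 [HIT]
step 2: bank3 None->7 [EMPTY]
step 3: bank3 7->2 [CONFLICT]
step 4: bank1 2->2 [HIT]
step 5: bank3 2->4 [CONFLICT]
step 6: bank3 4->3 [CONFLICT]
step 7: bank1 2->2 [HIT]
step 8: bank3 3->6 [CONFLICT]
step 9: bank0 None->3 [EMPTY]
step 10: bank1 2->7 [CONFLICT]
step 11: bank0 3->2 [CONFLICT]
step 12: bank3 6->7 [CONFLICT]
step 13: bank1 7->7 [HIT]
step 14: bank0 2->2 [HIT]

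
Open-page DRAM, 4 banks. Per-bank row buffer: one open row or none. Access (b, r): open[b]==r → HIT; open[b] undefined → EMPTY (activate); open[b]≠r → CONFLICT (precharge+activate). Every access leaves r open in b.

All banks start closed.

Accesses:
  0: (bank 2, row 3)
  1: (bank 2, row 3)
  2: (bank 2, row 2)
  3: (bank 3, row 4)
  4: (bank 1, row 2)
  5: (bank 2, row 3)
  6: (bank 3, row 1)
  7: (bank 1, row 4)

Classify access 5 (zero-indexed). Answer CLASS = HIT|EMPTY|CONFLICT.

CLASS = CONFLICT

0: bank 2 row 3 — prev None → EMPTY
1: bank 2 row 3 — prev 3 → HIT
2: bank 2 row 2 — prev 3 → CONFLICT
3: bank 3 row 4 — prev None → EMPTY
4: bank 1 row 2 — prev None → EMPTY
5: bank 2 row 3 — prev 2 → CONFLICT
6: bank 3 row 1 — prev 4 → CONFLICT
7: bank 1 row 4 — prev 2 → CONFLICT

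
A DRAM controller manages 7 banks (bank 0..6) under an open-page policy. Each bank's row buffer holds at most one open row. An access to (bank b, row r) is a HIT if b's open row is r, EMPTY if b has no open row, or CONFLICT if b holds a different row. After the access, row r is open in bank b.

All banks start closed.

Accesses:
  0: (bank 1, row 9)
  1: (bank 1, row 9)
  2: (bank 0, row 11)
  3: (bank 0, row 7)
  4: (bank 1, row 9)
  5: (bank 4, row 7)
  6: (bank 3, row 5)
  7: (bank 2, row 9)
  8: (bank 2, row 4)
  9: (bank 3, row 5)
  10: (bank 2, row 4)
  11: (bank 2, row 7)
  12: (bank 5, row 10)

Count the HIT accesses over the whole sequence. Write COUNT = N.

COUNT = 4

#0 (1,9) E
#1 (1,9) H  (was 9)
#2 (0,11) E
#3 (0,7) C  (was 11)
#4 (1,9) H  (was 9)
#5 (4,7) E
#6 (3,5) E
#7 (2,9) E
#8 (2,4) C  (was 9)
#9 (3,5) H  (was 5)
#10 (2,4) H  (was 4)
#11 (2,7) C  (was 4)
#12 (5,10) E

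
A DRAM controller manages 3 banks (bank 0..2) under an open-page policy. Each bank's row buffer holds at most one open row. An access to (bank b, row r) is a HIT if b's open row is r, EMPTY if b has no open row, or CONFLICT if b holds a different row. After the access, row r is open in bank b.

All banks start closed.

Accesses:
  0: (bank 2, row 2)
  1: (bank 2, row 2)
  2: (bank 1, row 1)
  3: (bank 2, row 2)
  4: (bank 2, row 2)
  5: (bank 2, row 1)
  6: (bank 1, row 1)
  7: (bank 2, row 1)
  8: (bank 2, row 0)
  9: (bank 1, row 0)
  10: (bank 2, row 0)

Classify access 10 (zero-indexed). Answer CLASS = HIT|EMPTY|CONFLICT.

CLASS = HIT

0: bank 2 row 2 — prev None → EMPTY
1: bank 2 row 2 — prev 2 → HIT
2: bank 1 row 1 — prev None → EMPTY
3: bank 2 row 2 — prev 2 → HIT
4: bank 2 row 2 — prev 2 → HIT
5: bank 2 row 1 — prev 2 → CONFLICT
6: bank 1 row 1 — prev 1 → HIT
7: bank 2 row 1 — prev 1 → HIT
8: bank 2 row 0 — prev 1 → CONFLICT
9: bank 1 row 0 — prev 1 → CONFLICT
10: bank 2 row 0 — prev 0 → HIT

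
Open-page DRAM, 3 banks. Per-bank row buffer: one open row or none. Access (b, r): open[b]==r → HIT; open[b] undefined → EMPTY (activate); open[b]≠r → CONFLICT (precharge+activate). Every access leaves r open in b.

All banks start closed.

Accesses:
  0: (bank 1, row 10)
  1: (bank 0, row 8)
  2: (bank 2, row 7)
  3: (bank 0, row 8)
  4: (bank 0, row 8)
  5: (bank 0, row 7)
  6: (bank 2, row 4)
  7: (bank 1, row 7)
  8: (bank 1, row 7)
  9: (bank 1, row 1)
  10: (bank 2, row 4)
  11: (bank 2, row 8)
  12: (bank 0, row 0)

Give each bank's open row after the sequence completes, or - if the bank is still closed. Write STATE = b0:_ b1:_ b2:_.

STATE = b0:0 b1:1 b2:8

step 0: bank1 None->10 [EMPTY]
step 1: bank0 None->8 [EMPTY]
step 2: bank2 None->7 [EMPTY]
step 3: bank0 8->8 [HIT]
step 4: bank0 8->8 [HIT]
step 5: bank0 8->7 [CONFLICT]
step 6: bank2 7->4 [CONFLICT]
step 7: bank1 10->7 [CONFLICT]
step 8: bank1 7->7 [HIT]
step 9: bank1 7->1 [CONFLICT]
step 10: bank2 4->4 [HIT]
step 11: bank2 4->8 [CONFLICT]
step 12: bank0 7->0 [CONFLICT]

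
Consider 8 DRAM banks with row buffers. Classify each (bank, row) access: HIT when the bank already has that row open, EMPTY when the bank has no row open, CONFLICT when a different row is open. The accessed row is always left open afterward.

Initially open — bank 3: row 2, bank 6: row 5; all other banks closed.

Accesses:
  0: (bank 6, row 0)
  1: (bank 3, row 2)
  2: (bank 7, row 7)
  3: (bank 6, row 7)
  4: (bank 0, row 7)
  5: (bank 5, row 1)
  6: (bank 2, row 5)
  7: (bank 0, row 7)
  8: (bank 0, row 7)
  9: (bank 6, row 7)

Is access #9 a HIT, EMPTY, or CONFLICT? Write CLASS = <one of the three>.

CLASS = HIT

#0 (6,0) C  (was 5)
#1 (3,2) H  (was 2)
#2 (7,7) E
#3 (6,7) C  (was 0)
#4 (0,7) E
#5 (5,1) E
#6 (2,5) E
#7 (0,7) H  (was 7)
#8 (0,7) H  (was 7)
#9 (6,7) H  (was 7)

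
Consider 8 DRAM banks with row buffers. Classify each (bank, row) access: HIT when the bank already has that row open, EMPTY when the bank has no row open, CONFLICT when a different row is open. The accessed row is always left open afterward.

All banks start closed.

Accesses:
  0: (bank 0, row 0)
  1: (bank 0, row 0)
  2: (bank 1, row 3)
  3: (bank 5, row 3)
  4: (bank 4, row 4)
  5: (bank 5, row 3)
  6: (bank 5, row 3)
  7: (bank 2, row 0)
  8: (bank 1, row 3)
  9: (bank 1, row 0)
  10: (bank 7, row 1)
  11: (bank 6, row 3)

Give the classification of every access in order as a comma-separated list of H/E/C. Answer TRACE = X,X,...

TRACE = E,H,E,E,E,H,H,E,H,C,E,E

#0 (0,0) E
#1 (0,0) H  (was 0)
#2 (1,3) E
#3 (5,3) E
#4 (4,4) E
#5 (5,3) H  (was 3)
#6 (5,3) H  (was 3)
#7 (2,0) E
#8 (1,3) H  (was 3)
#9 (1,0) C  (was 3)
#10 (7,1) E
#11 (6,3) E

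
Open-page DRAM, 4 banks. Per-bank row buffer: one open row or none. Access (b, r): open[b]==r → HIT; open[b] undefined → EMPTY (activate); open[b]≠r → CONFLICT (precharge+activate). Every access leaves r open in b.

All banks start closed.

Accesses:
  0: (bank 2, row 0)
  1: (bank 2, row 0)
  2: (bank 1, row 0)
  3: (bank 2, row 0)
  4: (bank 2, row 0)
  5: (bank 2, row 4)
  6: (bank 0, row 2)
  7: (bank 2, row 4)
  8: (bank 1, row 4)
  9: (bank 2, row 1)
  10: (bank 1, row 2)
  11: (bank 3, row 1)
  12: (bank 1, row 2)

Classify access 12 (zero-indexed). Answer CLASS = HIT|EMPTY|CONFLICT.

CLASS = HIT

  [0] b2 r0: no row ⇒ E
  [1] b2 r0: had r0 ⇒ H
  [2] b1 r0: no row ⇒ E
  [3] b2 r0: had r0 ⇒ H
  [4] b2 r0: had r0 ⇒ H
  [5] b2 r4: had r0 ⇒ C
  [6] b0 r2: no row ⇒ E
  [7] b2 r4: had r4 ⇒ H
  [8] b1 r4: had r0 ⇒ C
  [9] b2 r1: had r4 ⇒ C
  [10] b1 r2: had r4 ⇒ C
  [11] b3 r1: no row ⇒ E
  [12] b1 r2: had r2 ⇒ H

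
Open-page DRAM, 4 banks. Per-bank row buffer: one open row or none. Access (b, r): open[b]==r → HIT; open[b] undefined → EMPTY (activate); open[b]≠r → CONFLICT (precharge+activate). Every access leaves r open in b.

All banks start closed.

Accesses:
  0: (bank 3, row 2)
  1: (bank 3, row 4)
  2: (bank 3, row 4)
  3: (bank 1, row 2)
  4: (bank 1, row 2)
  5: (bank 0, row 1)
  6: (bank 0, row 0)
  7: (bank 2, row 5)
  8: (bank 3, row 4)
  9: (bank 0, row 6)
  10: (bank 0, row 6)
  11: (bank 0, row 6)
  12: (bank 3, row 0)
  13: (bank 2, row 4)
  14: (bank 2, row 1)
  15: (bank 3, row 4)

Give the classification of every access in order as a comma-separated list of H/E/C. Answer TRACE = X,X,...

TRACE = E,C,H,E,H,E,C,E,H,C,H,H,C,C,C,C

0: bank 3 row 2 — prev None → EMPTY
1: bank 3 row 4 — prev 2 → CONFLICT
2: bank 3 row 4 — prev 4 → HIT
3: bank 1 row 2 — prev None → EMPTY
4: bank 1 row 2 — prev 2 → HIT
5: bank 0 row 1 — prev None → EMPTY
6: bank 0 row 0 — prev 1 → CONFLICT
7: bank 2 row 5 — prev None → EMPTY
8: bank 3 row 4 — prev 4 → HIT
9: bank 0 row 6 — prev 0 → CONFLICT
10: bank 0 row 6 — prev 6 → HIT
11: bank 0 row 6 — prev 6 → HIT
12: bank 3 row 0 — prev 4 → CONFLICT
13: bank 2 row 4 — prev 5 → CONFLICT
14: bank 2 row 1 — prev 4 → CONFLICT
15: bank 3 row 4 — prev 0 → CONFLICT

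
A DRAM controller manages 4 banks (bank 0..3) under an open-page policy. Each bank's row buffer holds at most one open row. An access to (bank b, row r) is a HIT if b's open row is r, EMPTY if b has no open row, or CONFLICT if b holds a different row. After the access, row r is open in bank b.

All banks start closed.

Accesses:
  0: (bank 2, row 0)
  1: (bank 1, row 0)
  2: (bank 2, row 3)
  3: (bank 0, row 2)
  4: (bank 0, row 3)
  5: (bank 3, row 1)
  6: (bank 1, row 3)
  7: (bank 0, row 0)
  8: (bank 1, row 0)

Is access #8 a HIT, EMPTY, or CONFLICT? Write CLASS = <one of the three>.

CLASS = CONFLICT

step 0: bank2 None->0 [EMPTY]
step 1: bank1 None->0 [EMPTY]
step 2: bank2 0->3 [CONFLICT]
step 3: bank0 None->2 [EMPTY]
step 4: bank0 2->3 [CONFLICT]
step 5: bank3 None->1 [EMPTY]
step 6: bank1 0->3 [CONFLICT]
step 7: bank0 3->0 [CONFLICT]
step 8: bank1 3->0 [CONFLICT]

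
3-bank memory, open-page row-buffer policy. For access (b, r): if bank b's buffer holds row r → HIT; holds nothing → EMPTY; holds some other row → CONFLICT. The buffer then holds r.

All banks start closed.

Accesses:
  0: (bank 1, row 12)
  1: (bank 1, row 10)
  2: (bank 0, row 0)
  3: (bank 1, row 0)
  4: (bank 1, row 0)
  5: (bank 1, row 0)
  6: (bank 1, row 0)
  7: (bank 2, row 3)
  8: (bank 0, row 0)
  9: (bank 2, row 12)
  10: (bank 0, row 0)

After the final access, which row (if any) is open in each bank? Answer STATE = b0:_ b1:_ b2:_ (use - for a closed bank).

0: bank 1 row 12 — prev None → EMPTY
1: bank 1 row 10 — prev 12 → CONFLICT
2: bank 0 row 0 — prev None → EMPTY
3: bank 1 row 0 — prev 10 → CONFLICT
4: bank 1 row 0 — prev 0 → HIT
5: bank 1 row 0 — prev 0 → HIT
6: bank 1 row 0 — prev 0 → HIT
7: bank 2 row 3 — prev None → EMPTY
8: bank 0 row 0 — prev 0 → HIT
9: bank 2 row 12 — prev 3 → CONFLICT
10: bank 0 row 0 — prev 0 → HIT

STATE = b0:0 b1:0 b2:12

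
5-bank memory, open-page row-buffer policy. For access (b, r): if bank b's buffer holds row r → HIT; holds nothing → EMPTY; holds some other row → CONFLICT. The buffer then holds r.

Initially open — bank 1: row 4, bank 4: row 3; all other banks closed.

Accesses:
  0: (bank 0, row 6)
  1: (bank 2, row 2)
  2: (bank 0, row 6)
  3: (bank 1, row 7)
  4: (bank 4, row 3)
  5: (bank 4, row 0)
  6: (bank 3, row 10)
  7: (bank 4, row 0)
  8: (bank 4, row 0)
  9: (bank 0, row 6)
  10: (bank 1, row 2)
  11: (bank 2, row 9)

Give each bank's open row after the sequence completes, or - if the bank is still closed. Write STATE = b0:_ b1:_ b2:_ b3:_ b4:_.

STATE = b0:6 b1:2 b2:9 b3:10 b4:0

#0 (0,6) E
#1 (2,2) E
#2 (0,6) H  (was 6)
#3 (1,7) C  (was 4)
#4 (4,3) H  (was 3)
#5 (4,0) C  (was 3)
#6 (3,10) E
#7 (4,0) H  (was 0)
#8 (4,0) H  (was 0)
#9 (0,6) H  (was 6)
#10 (1,2) C  (was 7)
#11 (2,9) C  (was 2)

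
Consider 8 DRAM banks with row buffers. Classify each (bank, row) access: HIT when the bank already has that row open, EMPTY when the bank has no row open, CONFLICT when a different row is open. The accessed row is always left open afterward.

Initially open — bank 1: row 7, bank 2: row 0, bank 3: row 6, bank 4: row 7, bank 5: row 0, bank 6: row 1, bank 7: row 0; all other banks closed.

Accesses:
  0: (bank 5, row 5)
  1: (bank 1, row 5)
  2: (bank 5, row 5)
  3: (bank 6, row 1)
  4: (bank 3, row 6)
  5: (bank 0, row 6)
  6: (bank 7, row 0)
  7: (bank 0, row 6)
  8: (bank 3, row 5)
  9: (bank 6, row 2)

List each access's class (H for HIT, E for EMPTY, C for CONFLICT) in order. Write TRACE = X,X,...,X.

TRACE = C,C,H,H,H,E,H,H,C,C

step 0: bank5 0->5 [CONFLICT]
step 1: bank1 7->5 [CONFLICT]
step 2: bank5 5->5 [HIT]
step 3: bank6 1->1 [HIT]
step 4: bank3 6->6 [HIT]
step 5: bank0 None->6 [EMPTY]
step 6: bank7 0->0 [HIT]
step 7: bank0 6->6 [HIT]
step 8: bank3 6->5 [CONFLICT]
step 9: bank6 1->2 [CONFLICT]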